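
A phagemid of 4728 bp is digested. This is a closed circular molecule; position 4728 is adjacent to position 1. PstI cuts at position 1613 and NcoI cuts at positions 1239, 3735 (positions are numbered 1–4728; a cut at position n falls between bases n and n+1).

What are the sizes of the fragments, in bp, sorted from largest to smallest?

2232, 2122, 374 bp

Combined cut positions (sorted): 1239, 1613, 3735.
Circular molecule, 3 cuts → 3 fragments:
  1613 − 1239 = 374 bp
  3735 − 1613 = 2122 bp
  wrap: 4728 − 3735 + 1239 = 2232 bp
Sorted largest to smallest: 2232, 2122, 374 bp.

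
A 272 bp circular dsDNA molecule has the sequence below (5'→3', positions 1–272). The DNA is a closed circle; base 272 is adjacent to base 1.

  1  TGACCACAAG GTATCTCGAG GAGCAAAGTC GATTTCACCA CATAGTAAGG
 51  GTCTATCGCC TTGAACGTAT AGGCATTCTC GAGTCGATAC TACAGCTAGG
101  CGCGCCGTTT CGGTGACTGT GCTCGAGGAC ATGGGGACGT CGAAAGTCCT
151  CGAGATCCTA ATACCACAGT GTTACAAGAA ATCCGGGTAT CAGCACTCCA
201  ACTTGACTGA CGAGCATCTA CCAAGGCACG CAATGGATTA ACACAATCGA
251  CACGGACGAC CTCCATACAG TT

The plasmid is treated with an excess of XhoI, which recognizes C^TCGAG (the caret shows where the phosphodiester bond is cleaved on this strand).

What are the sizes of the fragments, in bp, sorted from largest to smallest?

138, 63, 44, 27 bp

XhoI sites (CTCGAG) start at positions 15, 78, 122, 149.
XhoI cuts after the first base of each site, so after positions 15, 78, 122, 149.
Circular molecule, 4 cuts → 4 fragments:
  16–78 → 63 bp
  79–122 → 44 bp
  123–149 → 27 bp
  150–272 then 1–15 → 123 + 15 = 138 bp
Sorted largest to smallest: 138, 63, 44, 27 bp.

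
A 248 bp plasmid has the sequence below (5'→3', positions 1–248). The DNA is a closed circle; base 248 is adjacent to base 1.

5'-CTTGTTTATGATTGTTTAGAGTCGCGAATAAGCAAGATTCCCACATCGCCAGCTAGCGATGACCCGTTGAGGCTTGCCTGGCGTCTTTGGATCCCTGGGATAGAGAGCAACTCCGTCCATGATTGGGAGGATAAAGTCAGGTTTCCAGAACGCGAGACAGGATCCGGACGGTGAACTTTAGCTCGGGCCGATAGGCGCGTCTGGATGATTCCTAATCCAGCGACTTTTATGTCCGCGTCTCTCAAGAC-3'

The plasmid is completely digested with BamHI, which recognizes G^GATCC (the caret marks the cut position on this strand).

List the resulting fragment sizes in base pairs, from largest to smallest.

177, 71 bp

BamHI sites (GGATCC) start at positions 89, 160.
BamHI cuts after the first base of each site, so after positions 89, 160.
Circular molecule, 2 cuts → 2 fragments:
  90–160 → 71 bp
  161–248 then 1–89 → 88 + 89 = 177 bp
Sorted largest to smallest: 177, 71 bp.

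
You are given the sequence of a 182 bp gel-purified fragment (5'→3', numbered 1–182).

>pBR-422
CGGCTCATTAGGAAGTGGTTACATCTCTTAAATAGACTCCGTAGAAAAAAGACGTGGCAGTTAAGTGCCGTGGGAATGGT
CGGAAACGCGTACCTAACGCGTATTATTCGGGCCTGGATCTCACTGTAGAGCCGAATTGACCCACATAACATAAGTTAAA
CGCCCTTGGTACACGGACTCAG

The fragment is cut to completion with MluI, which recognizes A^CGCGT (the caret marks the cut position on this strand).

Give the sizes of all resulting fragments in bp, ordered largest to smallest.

86, 85, 11 bp

MluI sites (ACGCGT) start at positions 86, 97.
MluI cuts after the first base of each site, so after positions 86, 97.
Linear molecule, 2 cuts → 3 fragments:
  1–86 → 86 bp
  87–97 → 11 bp
  98–182 → 85 bp
Sorted largest to smallest: 86, 85, 11 bp.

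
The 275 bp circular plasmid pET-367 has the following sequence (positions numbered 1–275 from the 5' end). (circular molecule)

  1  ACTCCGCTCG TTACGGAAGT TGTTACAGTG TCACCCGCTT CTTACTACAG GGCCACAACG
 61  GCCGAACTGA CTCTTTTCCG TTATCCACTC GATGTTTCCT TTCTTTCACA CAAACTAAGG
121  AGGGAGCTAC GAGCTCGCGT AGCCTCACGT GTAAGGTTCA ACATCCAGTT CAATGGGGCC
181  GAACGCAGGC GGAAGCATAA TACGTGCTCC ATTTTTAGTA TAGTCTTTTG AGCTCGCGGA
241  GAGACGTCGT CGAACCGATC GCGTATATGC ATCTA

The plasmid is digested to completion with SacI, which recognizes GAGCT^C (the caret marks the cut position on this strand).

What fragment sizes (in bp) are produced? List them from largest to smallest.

176, 99 bp

SacI sites (GAGCTC) start at positions 131, 230.
SacI cuts after base 5 of each site (before the last base), so after positions 135, 234.
Circular molecule, 2 cuts → 2 fragments:
  136–234 → 99 bp
  235–275 then 1–135 → 41 + 135 = 176 bp
Sorted largest to smallest: 176, 99 bp.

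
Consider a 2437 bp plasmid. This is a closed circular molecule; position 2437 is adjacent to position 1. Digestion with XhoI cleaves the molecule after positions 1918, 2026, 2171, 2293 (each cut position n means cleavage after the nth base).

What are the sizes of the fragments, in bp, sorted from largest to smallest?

Circular molecule, 4 cuts → 4 fragments:
  2026 − 1918 = 108 bp
  2171 − 2026 = 145 bp
  2293 − 2171 = 122 bp
  wrap: 2437 − 2293 + 1918 = 2062 bp
Sorted largest to smallest: 2062, 145, 122, 108 bp.

2062, 145, 122, 108 bp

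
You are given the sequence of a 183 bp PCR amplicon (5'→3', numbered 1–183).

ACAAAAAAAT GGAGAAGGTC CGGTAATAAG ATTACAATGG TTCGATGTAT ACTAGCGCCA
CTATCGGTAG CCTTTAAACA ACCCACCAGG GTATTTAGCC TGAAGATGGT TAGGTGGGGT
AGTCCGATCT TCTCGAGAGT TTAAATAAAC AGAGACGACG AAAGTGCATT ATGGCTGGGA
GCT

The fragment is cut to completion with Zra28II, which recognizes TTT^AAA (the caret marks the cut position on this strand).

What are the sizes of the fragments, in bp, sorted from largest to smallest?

75, 67, 41 bp

Zra28II sites (TTTAAA) start at positions 73, 140.
Zra28II cuts after base 3 of each site, so after positions 75, 142.
Linear molecule, 2 cuts → 3 fragments:
  1–75 → 75 bp
  76–142 → 67 bp
  143–183 → 41 bp
Sorted largest to smallest: 75, 67, 41 bp.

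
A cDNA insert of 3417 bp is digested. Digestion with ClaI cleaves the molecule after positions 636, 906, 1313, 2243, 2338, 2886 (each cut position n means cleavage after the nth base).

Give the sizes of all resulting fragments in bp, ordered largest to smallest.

Linear molecule, 6 cuts → 7 fragments:
  636 − 0 = 636 bp
  906 − 636 = 270 bp
  1313 − 906 = 407 bp
  2243 − 1313 = 930 bp
  2338 − 2243 = 95 bp
  2886 − 2338 = 548 bp
  3417 − 2886 = 531 bp
Sorted largest to smallest: 930, 636, 548, 531, 407, 270, 95 bp.

930, 636, 548, 531, 407, 270, 95 bp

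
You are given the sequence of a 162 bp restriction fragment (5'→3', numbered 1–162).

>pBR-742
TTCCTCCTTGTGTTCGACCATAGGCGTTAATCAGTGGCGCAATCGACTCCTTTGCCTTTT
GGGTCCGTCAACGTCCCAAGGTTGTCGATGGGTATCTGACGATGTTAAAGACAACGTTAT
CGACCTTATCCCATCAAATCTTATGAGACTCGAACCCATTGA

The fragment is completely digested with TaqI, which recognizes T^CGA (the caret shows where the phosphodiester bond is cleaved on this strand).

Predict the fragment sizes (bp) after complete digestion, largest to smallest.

TaqI sites (TCGA) start at positions 14, 43, 85, 120, 150.
TaqI cuts after the first base of each site, so after positions 14, 43, 85, 120, 150.
Linear molecule, 5 cuts → 6 fragments:
  1–14 → 14 bp
  15–43 → 29 bp
  44–85 → 42 bp
  86–120 → 35 bp
  121–150 → 30 bp
  151–162 → 12 bp
Sorted largest to smallest: 42, 35, 30, 29, 14, 12 bp.

42, 35, 30, 29, 14, 12 bp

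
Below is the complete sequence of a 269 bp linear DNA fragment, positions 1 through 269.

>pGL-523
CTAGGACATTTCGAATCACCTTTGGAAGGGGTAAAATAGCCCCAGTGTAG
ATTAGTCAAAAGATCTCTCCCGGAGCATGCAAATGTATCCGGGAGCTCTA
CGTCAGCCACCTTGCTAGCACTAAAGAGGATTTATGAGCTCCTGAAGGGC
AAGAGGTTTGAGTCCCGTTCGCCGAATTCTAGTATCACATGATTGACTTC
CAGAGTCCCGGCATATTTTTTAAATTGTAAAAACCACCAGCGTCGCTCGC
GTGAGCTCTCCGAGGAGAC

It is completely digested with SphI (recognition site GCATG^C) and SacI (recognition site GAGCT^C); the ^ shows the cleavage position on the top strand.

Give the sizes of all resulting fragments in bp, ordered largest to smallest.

The SphI site (GCATGC) starts at position 75.
SphI cuts after base 5 of each site (before the last base), so after position 79.
SacI sites (GAGCTC) start at positions 93, 136, 253.
SacI cuts after base 5 of each site (before the last base), so after positions 97, 140, 257.
Combined cut positions: 79, 97, 140, 257.
Linear molecule, 4 cuts → 5 fragments:
  1–79 → 79 bp
  80–97 → 18 bp
  98–140 → 43 bp
  141–257 → 117 bp
  258–269 → 12 bp
Sorted largest to smallest: 117, 79, 43, 18, 12 bp.

117, 79, 43, 18, 12 bp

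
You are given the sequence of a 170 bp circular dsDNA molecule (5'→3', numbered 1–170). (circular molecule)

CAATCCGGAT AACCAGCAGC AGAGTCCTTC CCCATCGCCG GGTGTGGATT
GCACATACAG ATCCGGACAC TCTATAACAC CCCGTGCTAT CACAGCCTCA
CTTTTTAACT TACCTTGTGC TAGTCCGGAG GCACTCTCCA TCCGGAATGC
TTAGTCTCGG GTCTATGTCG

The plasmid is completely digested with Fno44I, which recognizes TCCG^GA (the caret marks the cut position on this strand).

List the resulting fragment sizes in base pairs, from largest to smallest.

62, 58, 33, 17 bp

Fno44I sites (TCCGGA) start at positions 4, 62, 124, 141.
Fno44I cuts after base 4 of each site, so after positions 7, 65, 127, 144.
Circular molecule, 4 cuts → 4 fragments:
  8–65 → 58 bp
  66–127 → 62 bp
  128–144 → 17 bp
  145–170 then 1–7 → 26 + 7 = 33 bp
Sorted largest to smallest: 62, 58, 33, 17 bp.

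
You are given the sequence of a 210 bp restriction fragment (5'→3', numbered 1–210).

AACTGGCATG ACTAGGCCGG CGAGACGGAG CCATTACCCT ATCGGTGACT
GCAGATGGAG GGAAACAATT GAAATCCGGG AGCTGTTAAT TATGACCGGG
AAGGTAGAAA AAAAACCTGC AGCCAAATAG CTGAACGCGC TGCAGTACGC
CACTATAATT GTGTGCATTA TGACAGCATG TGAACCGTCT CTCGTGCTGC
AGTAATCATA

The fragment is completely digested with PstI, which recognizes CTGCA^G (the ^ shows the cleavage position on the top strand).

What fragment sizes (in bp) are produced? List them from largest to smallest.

68, 57, 53, 23, 9 bp

PstI sites (CTGCAG) start at positions 49, 117, 140, 197.
PstI cuts after base 5 of each site (before the last base), so after positions 53, 121, 144, 201.
Linear molecule, 4 cuts → 5 fragments:
  1–53 → 53 bp
  54–121 → 68 bp
  122–144 → 23 bp
  145–201 → 57 bp
  202–210 → 9 bp
Sorted largest to smallest: 68, 57, 53, 23, 9 bp.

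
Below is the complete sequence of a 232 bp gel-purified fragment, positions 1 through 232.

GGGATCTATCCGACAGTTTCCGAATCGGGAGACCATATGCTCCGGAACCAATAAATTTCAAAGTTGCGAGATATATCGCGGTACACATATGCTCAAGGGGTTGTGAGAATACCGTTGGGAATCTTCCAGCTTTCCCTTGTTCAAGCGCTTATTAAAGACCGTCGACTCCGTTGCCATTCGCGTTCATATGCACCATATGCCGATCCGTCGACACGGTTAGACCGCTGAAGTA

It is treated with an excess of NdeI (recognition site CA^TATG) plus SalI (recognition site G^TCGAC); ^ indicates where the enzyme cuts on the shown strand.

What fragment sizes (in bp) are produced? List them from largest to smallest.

NdeI sites (CATATG) start at positions 34, 86, 185, 194.
NdeI cuts after base 2 of each site, so after positions 35, 87, 186, 195.
SalI sites (GTCGAC) start at positions 161, 207.
SalI cuts after the first base of each site, so after positions 161, 207.
Combined cut positions: 35, 87, 161, 186, 195, 207.
Linear molecule, 6 cuts → 7 fragments:
  1–35 → 35 bp
  36–87 → 52 bp
  88–161 → 74 bp
  162–186 → 25 bp
  187–195 → 9 bp
  196–207 → 12 bp
  208–232 → 25 bp
Sorted largest to smallest: 74, 52, 35, 25, 25, 12, 9 bp.

74, 52, 35, 25, 25, 12, 9 bp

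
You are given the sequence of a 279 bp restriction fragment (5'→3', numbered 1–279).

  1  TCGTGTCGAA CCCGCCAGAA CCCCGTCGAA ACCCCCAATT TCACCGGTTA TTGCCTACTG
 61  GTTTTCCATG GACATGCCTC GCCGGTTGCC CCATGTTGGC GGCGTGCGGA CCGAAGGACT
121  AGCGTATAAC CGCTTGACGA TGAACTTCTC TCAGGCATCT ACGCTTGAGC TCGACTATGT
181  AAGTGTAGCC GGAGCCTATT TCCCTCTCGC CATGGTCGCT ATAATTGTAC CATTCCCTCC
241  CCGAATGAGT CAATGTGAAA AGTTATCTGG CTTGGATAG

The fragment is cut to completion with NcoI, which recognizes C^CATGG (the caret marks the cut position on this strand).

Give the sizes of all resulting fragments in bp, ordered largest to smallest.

144, 69, 66 bp

NcoI sites (CCATGG) start at positions 66, 210.
NcoI cuts after the first base of each site, so after positions 66, 210.
Linear molecule, 2 cuts → 3 fragments:
  1–66 → 66 bp
  67–210 → 144 bp
  211–279 → 69 bp
Sorted largest to smallest: 144, 69, 66 bp.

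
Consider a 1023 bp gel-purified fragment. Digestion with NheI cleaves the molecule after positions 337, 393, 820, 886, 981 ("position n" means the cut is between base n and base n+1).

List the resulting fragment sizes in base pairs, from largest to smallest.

Linear molecule, 5 cuts → 6 fragments:
  337 − 0 = 337 bp
  393 − 337 = 56 bp
  820 − 393 = 427 bp
  886 − 820 = 66 bp
  981 − 886 = 95 bp
  1023 − 981 = 42 bp
Sorted largest to smallest: 427, 337, 95, 66, 56, 42 bp.

427, 337, 95, 66, 56, 42 bp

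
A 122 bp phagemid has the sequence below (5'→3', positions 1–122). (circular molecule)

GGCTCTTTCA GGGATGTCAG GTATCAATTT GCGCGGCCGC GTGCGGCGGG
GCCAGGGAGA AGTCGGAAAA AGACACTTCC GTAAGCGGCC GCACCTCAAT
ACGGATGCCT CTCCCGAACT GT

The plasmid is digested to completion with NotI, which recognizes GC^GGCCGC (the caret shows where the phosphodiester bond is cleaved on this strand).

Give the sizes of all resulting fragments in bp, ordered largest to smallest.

NotI sites (GCGGCCGC) start at positions 33, 85.
NotI cuts after base 2 of each site, so after positions 34, 86.
Circular molecule, 2 cuts → 2 fragments:
  35–86 → 52 bp
  87–122 then 1–34 → 36 + 34 = 70 bp
Sorted largest to smallest: 70, 52 bp.

70, 52 bp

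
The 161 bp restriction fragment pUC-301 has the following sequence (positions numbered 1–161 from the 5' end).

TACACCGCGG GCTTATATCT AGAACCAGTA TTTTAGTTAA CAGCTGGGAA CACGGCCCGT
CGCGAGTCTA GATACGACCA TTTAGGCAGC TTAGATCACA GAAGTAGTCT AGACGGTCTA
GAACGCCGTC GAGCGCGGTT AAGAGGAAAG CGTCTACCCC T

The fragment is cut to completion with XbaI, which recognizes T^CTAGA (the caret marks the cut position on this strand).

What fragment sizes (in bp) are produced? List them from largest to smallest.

XbaI sites (TCTAGA) start at positions 18, 67, 108, 117.
XbaI cuts after the first base of each site, so after positions 18, 67, 108, 117.
Linear molecule, 4 cuts → 5 fragments:
  1–18 → 18 bp
  19–67 → 49 bp
  68–108 → 41 bp
  109–117 → 9 bp
  118–161 → 44 bp
Sorted largest to smallest: 49, 44, 41, 18, 9 bp.

49, 44, 41, 18, 9 bp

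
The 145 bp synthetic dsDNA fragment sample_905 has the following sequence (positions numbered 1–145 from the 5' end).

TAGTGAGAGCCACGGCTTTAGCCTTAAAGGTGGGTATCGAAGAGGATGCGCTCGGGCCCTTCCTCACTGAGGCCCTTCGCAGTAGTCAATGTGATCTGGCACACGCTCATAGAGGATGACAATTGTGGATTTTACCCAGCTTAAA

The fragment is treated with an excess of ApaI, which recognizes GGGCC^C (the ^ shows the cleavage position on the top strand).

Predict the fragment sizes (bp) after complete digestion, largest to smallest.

The ApaI site (GGGCCC) starts at position 54.
ApaI cuts after base 5 of each site (before the last base), so after position 58.
Linear molecule, 1 cut → 2 fragments:
  1–58 → 58 bp
  59–145 → 87 bp
Sorted largest to smallest: 87, 58 bp.

87, 58 bp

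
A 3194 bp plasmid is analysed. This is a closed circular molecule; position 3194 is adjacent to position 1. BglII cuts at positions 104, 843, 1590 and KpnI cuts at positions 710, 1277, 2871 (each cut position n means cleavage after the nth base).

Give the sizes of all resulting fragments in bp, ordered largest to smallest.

1281, 606, 434, 427, 313, 133 bp

Combined cut positions (sorted): 104, 710, 843, 1277, 1590, 2871.
Circular molecule, 6 cuts → 6 fragments:
  710 − 104 = 606 bp
  843 − 710 = 133 bp
  1277 − 843 = 434 bp
  1590 − 1277 = 313 bp
  2871 − 1590 = 1281 bp
  wrap: 3194 − 2871 + 104 = 427 bp
Sorted largest to smallest: 1281, 606, 434, 427, 313, 133 bp.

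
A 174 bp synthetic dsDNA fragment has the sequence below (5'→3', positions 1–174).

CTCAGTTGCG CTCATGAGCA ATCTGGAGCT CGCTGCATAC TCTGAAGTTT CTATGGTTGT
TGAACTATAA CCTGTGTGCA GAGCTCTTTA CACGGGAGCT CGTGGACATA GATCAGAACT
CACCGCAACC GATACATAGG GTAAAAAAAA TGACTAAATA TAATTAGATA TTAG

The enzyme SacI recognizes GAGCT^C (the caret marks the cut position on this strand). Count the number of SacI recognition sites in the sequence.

GAGCTC occurs starting at positions 26, 81, 96.
SacI cuts at 3 sites.

3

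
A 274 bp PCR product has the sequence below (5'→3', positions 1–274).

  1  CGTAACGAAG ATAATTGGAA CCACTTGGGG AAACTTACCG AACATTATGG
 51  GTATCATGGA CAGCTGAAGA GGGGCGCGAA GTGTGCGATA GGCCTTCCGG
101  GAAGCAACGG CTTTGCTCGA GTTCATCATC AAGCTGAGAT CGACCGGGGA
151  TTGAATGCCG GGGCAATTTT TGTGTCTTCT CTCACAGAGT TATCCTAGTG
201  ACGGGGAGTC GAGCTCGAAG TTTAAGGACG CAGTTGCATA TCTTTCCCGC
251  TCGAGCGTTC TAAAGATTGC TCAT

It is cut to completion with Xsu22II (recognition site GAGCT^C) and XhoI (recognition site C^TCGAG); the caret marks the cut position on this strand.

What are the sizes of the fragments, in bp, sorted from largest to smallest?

The Xsu22II site (GAGCTC) starts at position 211.
Xsu22II cuts after base 5 of each site (before the last base), so after position 215.
XhoI sites (CTCGAG) start at positions 116, 250.
XhoI cuts after the first base of each site, so after positions 116, 250.
Combined cut positions: 116, 215, 250.
Linear molecule, 3 cuts → 4 fragments:
  1–116 → 116 bp
  117–215 → 99 bp
  216–250 → 35 bp
  251–274 → 24 bp
Sorted largest to smallest: 116, 99, 35, 24 bp.

116, 99, 35, 24 bp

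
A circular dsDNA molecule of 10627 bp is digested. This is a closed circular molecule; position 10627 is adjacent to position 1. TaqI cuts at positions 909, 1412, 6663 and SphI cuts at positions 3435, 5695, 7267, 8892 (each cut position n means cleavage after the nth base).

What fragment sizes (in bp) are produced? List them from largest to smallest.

Combined cut positions (sorted): 909, 1412, 3435, 5695, 6663, 7267, 8892.
Circular molecule, 7 cuts → 7 fragments:
  1412 − 909 = 503 bp
  3435 − 1412 = 2023 bp
  5695 − 3435 = 2260 bp
  6663 − 5695 = 968 bp
  7267 − 6663 = 604 bp
  8892 − 7267 = 1625 bp
  wrap: 10627 − 8892 + 909 = 2644 bp
Sorted largest to smallest: 2644, 2260, 2023, 1625, 968, 604, 503 bp.

2644, 2260, 2023, 1625, 968, 604, 503 bp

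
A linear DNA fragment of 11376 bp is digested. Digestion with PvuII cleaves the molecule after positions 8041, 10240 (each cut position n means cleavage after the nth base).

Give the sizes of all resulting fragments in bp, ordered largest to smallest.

Linear molecule, 2 cuts → 3 fragments:
  8041 − 0 = 8041 bp
  10240 − 8041 = 2199 bp
  11376 − 10240 = 1136 bp
Sorted largest to smallest: 8041, 2199, 1136 bp.

8041, 2199, 1136 bp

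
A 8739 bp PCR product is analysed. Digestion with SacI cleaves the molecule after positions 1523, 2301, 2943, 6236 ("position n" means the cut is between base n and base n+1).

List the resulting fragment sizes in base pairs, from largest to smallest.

Linear molecule, 4 cuts → 5 fragments:
  1523 − 0 = 1523 bp
  2301 − 1523 = 778 bp
  2943 − 2301 = 642 bp
  6236 − 2943 = 3293 bp
  8739 − 6236 = 2503 bp
Sorted largest to smallest: 3293, 2503, 1523, 778, 642 bp.

3293, 2503, 1523, 778, 642 bp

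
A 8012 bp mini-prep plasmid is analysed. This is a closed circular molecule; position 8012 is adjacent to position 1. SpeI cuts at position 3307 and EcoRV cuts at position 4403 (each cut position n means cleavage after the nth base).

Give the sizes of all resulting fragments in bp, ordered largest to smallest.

6916, 1096 bp

Combined cut positions (sorted): 3307, 4403.
Circular molecule, 2 cuts → 2 fragments:
  4403 − 3307 = 1096 bp
  wrap: 8012 − 4403 + 3307 = 6916 bp
Sorted largest to smallest: 6916, 1096 bp.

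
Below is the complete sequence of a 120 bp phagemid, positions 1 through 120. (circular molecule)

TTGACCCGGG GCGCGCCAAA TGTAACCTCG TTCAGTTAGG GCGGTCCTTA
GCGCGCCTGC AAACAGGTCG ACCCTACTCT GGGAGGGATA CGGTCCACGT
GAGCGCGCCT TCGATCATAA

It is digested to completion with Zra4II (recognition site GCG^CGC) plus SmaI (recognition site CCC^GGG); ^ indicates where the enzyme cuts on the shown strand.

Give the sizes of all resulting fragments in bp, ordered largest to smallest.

52, 40, 22, 6 bp

Zra4II sites (GCGCGC) start at positions 11, 51, 103.
Zra4II cuts after base 3 of each site, so after positions 13, 53, 105.
The SmaI site (CCCGGG) starts at position 5.
SmaI cuts after base 3 of each site, so after position 7.
Combined cut positions: 7, 13, 53, 105.
Circular molecule, 4 cuts → 4 fragments:
  8–13 → 6 bp
  14–53 → 40 bp
  54–105 → 52 bp
  106–120 then 1–7 → 15 + 7 = 22 bp
Sorted largest to smallest: 52, 40, 22, 6 bp.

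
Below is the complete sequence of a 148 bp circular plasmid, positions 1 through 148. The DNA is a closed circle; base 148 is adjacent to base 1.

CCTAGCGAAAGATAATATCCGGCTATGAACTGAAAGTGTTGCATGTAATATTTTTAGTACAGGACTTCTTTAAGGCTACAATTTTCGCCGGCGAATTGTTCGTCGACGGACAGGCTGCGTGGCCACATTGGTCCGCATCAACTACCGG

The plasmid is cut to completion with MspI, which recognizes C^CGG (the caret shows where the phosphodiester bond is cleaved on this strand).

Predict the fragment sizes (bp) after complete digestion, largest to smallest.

69, 57, 22 bp

MspI sites (CCGG) start at positions 19, 88, 145.
MspI cuts after the first base of each site, so after positions 19, 88, 145.
Circular molecule, 3 cuts → 3 fragments:
  20–88 → 69 bp
  89–145 → 57 bp
  146–148 then 1–19 → 3 + 19 = 22 bp
Sorted largest to smallest: 69, 57, 22 bp.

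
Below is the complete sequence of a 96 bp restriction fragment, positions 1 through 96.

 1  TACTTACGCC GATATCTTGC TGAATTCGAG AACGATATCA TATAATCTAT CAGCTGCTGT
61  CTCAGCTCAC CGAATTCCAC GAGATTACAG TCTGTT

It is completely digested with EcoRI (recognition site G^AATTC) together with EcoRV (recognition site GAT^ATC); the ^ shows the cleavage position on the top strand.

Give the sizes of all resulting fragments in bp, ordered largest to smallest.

36, 24, 14, 13, 9 bp

EcoRI sites (GAATTC) start at positions 22, 72.
EcoRI cuts after the first base of each site, so after positions 22, 72.
EcoRV sites (GATATC) start at positions 11, 34.
EcoRV cuts after base 3 of each site, so after positions 13, 36.
Combined cut positions: 13, 22, 36, 72.
Linear molecule, 4 cuts → 5 fragments:
  1–13 → 13 bp
  14–22 → 9 bp
  23–36 → 14 bp
  37–72 → 36 bp
  73–96 → 24 bp
Sorted largest to smallest: 36, 24, 14, 13, 9 bp.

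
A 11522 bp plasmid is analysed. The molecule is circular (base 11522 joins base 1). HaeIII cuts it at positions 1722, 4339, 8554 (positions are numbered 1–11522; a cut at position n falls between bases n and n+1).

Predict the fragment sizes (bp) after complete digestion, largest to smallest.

Circular molecule, 3 cuts → 3 fragments:
  4339 − 1722 = 2617 bp
  8554 − 4339 = 4215 bp
  wrap: 11522 − 8554 + 1722 = 4690 bp
Sorted largest to smallest: 4690, 4215, 2617 bp.

4690, 4215, 2617 bp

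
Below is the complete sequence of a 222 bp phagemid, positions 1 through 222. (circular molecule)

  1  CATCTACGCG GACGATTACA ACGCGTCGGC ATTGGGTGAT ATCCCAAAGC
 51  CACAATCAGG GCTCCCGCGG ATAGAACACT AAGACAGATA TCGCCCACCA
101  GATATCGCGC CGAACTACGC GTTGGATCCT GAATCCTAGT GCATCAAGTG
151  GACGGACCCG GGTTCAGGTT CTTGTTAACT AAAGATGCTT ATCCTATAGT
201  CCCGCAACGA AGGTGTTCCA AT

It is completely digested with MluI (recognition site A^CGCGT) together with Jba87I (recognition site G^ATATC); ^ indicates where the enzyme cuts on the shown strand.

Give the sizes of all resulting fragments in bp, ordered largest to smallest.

126, 49, 17, 16, 14 bp

MluI sites (ACGCGT) start at positions 21, 117.
MluI cuts after the first base of each site, so after positions 21, 117.
Jba87I sites (GATATC) start at positions 38, 87, 101.
Jba87I cuts after the first base of each site, so after positions 38, 87, 101.
Combined cut positions: 21, 38, 87, 101, 117.
Circular molecule, 5 cuts → 5 fragments:
  22–38 → 17 bp
  39–87 → 49 bp
  88–101 → 14 bp
  102–117 → 16 bp
  118–222 then 1–21 → 105 + 21 = 126 bp
Sorted largest to smallest: 126, 49, 17, 16, 14 bp.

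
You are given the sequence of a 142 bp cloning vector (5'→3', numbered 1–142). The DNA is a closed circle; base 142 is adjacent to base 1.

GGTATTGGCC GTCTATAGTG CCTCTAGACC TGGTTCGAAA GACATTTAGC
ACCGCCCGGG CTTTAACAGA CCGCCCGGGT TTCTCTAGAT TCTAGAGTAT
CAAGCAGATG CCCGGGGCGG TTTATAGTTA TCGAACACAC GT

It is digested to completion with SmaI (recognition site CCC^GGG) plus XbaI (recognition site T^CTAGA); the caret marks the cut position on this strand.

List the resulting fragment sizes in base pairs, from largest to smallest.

SmaI sites (CCCGGG) start at positions 55, 74, 111.
SmaI cuts after base 3 of each site, so after positions 57, 76, 113.
XbaI sites (TCTAGA) start at positions 23, 84, 91.
XbaI cuts after the first base of each site, so after positions 23, 84, 91.
Combined cut positions: 23, 57, 76, 84, 91, 113.
Circular molecule, 6 cuts → 6 fragments:
  24–57 → 34 bp
  58–76 → 19 bp
  77–84 → 8 bp
  85–91 → 7 bp
  92–113 → 22 bp
  114–142 then 1–23 → 29 + 23 = 52 bp
Sorted largest to smallest: 52, 34, 22, 19, 8, 7 bp.

52, 34, 22, 19, 8, 7 bp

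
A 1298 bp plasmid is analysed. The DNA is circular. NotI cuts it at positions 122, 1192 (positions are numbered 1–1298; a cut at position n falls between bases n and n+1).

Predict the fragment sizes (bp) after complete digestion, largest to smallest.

Circular molecule, 2 cuts → 2 fragments:
  1192 − 122 = 1070 bp
  wrap: 1298 − 1192 + 122 = 228 bp
Sorted largest to smallest: 1070, 228 bp.

1070, 228 bp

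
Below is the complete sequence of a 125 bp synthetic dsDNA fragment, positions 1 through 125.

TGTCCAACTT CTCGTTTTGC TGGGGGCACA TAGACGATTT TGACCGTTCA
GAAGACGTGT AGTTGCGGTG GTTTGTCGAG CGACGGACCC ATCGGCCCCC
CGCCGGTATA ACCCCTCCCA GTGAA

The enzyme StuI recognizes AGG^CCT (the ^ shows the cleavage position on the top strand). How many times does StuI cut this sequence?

No occurrence of AGGCCT is present in the sequence.
StuI does not cut: 0 sites.

0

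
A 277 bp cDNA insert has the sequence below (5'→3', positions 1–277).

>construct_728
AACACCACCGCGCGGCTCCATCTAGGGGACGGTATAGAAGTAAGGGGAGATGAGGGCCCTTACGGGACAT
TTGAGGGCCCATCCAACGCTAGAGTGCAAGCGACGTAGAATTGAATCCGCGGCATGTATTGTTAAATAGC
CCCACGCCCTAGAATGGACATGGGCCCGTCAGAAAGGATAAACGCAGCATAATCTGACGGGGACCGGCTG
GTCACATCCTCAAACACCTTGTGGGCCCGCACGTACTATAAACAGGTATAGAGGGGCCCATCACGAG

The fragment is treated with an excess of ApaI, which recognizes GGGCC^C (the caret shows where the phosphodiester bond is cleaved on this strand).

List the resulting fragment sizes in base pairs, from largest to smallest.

ApaI sites (GGGCCC) start at positions 54, 75, 162, 233, 264.
ApaI cuts after base 5 of each site (before the last base), so after positions 58, 79, 166, 237, 268.
Linear molecule, 5 cuts → 6 fragments:
  1–58 → 58 bp
  59–79 → 21 bp
  80–166 → 87 bp
  167–237 → 71 bp
  238–268 → 31 bp
  269–277 → 9 bp
Sorted largest to smallest: 87, 71, 58, 31, 21, 9 bp.

87, 71, 58, 31, 21, 9 bp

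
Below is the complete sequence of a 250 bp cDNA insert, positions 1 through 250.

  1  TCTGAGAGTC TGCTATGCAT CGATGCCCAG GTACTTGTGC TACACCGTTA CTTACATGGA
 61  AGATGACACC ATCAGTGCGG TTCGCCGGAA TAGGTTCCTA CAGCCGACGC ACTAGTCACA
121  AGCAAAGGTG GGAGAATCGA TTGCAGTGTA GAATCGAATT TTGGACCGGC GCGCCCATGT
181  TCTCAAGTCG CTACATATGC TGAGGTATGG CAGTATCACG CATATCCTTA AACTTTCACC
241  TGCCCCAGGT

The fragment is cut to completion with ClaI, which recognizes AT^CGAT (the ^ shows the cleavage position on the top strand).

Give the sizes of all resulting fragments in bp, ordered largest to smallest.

ClaI sites (ATCGAT) start at positions 19, 136.
ClaI cuts after base 2 of each site, so after positions 20, 137.
Linear molecule, 2 cuts → 3 fragments:
  1–20 → 20 bp
  21–137 → 117 bp
  138–250 → 113 bp
Sorted largest to smallest: 117, 113, 20 bp.

117, 113, 20 bp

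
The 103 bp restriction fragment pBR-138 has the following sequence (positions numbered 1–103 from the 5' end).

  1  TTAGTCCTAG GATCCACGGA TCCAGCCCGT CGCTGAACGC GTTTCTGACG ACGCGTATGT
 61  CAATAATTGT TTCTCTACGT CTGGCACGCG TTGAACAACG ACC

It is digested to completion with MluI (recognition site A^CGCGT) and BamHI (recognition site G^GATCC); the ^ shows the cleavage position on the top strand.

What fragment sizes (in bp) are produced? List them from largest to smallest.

MluI sites (ACGCGT) start at positions 37, 51, 86.
MluI cuts after the first base of each site, so after positions 37, 51, 86.
BamHI sites (GGATCC) start at positions 10, 18.
BamHI cuts after the first base of each site, so after positions 10, 18.
Combined cut positions: 10, 18, 37, 51, 86.
Linear molecule, 5 cuts → 6 fragments:
  1–10 → 10 bp
  11–18 → 8 bp
  19–37 → 19 bp
  38–51 → 14 bp
  52–86 → 35 bp
  87–103 → 17 bp
Sorted largest to smallest: 35, 19, 17, 14, 10, 8 bp.

35, 19, 17, 14, 10, 8 bp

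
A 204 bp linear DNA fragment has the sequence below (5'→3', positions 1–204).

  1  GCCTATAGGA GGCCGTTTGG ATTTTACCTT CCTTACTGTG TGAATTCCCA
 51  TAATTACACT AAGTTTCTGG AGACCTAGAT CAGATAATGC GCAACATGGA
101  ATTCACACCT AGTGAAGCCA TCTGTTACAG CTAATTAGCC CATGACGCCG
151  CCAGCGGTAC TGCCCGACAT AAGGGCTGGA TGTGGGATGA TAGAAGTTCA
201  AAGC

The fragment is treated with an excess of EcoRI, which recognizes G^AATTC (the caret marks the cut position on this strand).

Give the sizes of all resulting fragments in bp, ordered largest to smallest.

EcoRI sites (GAATTC) start at positions 42, 99.
EcoRI cuts after the first base of each site, so after positions 42, 99.
Linear molecule, 2 cuts → 3 fragments:
  1–42 → 42 bp
  43–99 → 57 bp
  100–204 → 105 bp
Sorted largest to smallest: 105, 57, 42 bp.

105, 57, 42 bp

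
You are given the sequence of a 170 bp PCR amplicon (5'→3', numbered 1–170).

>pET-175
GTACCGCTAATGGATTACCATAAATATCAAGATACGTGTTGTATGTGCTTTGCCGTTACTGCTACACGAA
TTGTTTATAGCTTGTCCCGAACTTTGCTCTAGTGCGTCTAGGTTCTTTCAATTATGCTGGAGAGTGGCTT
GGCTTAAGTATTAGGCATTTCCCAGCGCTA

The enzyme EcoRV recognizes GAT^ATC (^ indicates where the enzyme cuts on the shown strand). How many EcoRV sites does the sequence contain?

0

No occurrence of GATATC is present in the sequence.
EcoRV does not cut: 0 sites.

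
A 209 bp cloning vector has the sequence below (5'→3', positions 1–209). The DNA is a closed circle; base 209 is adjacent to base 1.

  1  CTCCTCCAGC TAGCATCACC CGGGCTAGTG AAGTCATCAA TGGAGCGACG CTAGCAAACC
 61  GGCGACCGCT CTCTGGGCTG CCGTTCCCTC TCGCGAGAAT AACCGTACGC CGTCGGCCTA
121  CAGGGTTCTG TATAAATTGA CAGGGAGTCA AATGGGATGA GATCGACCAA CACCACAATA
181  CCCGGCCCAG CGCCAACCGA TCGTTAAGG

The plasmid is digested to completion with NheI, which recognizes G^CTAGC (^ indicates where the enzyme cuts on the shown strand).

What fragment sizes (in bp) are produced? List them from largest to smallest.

168, 41 bp

NheI sites (GCTAGC) start at positions 9, 50.
NheI cuts after the first base of each site, so after positions 9, 50.
Circular molecule, 2 cuts → 2 fragments:
  10–50 → 41 bp
  51–209 then 1–9 → 159 + 9 = 168 bp
Sorted largest to smallest: 168, 41 bp.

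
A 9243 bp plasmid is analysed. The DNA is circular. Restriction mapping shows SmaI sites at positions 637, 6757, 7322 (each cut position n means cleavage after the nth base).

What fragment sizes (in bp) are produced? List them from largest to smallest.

6120, 2558, 565 bp

Circular molecule, 3 cuts → 3 fragments:
  6757 − 637 = 6120 bp
  7322 − 6757 = 565 bp
  wrap: 9243 − 7322 + 637 = 2558 bp
Sorted largest to smallest: 6120, 2558, 565 bp.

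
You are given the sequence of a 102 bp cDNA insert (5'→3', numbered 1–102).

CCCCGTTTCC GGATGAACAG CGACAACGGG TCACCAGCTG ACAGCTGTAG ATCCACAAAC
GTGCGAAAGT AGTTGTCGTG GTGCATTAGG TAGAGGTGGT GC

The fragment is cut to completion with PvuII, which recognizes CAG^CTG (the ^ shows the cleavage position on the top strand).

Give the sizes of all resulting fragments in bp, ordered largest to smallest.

58, 37, 7 bp

PvuII sites (CAGCTG) start at positions 35, 42.
PvuII cuts after base 3 of each site, so after positions 37, 44.
Linear molecule, 2 cuts → 3 fragments:
  1–37 → 37 bp
  38–44 → 7 bp
  45–102 → 58 bp
Sorted largest to smallest: 58, 37, 7 bp.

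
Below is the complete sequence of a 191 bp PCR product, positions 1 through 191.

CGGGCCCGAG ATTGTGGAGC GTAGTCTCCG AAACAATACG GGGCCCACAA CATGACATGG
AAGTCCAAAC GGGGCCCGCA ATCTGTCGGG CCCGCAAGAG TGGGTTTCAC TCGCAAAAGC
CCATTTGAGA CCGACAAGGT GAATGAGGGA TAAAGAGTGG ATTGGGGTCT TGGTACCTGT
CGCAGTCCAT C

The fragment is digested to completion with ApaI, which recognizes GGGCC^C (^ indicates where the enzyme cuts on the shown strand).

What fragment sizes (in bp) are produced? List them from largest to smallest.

99, 39, 31, 16, 6 bp

ApaI sites (GGGCCC) start at positions 2, 41, 72, 88.
ApaI cuts after base 5 of each site (before the last base), so after positions 6, 45, 76, 92.
Linear molecule, 4 cuts → 5 fragments:
  1–6 → 6 bp
  7–45 → 39 bp
  46–76 → 31 bp
  77–92 → 16 bp
  93–191 → 99 bp
Sorted largest to smallest: 99, 39, 31, 16, 6 bp.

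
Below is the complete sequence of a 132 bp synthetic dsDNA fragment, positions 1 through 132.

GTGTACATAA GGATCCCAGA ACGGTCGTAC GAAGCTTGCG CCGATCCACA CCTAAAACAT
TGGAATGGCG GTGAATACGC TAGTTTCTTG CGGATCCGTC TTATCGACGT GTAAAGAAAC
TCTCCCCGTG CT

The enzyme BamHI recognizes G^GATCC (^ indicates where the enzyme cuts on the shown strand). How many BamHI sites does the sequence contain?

GGATCC occurs starting at positions 11, 92.
BamHI cuts at 2 sites.

2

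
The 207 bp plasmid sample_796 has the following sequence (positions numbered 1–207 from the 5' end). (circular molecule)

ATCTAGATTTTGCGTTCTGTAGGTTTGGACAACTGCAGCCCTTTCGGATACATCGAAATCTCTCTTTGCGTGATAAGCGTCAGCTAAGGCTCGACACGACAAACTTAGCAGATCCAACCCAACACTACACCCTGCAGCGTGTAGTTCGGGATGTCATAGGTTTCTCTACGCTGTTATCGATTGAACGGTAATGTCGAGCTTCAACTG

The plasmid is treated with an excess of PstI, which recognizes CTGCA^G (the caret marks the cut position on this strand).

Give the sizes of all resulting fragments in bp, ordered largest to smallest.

108, 99 bp

PstI sites (CTGCAG) start at positions 33, 132.
PstI cuts after base 5 of each site (before the last base), so after positions 37, 136.
Circular molecule, 2 cuts → 2 fragments:
  38–136 → 99 bp
  137–207 then 1–37 → 71 + 37 = 108 bp
Sorted largest to smallest: 108, 99 bp.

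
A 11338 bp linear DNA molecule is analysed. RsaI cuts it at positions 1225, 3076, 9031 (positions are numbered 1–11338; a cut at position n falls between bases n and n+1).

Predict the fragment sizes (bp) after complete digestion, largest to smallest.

Linear molecule, 3 cuts → 4 fragments:
  1225 − 0 = 1225 bp
  3076 − 1225 = 1851 bp
  9031 − 3076 = 5955 bp
  11338 − 9031 = 2307 bp
Sorted largest to smallest: 5955, 2307, 1851, 1225 bp.

5955, 2307, 1851, 1225 bp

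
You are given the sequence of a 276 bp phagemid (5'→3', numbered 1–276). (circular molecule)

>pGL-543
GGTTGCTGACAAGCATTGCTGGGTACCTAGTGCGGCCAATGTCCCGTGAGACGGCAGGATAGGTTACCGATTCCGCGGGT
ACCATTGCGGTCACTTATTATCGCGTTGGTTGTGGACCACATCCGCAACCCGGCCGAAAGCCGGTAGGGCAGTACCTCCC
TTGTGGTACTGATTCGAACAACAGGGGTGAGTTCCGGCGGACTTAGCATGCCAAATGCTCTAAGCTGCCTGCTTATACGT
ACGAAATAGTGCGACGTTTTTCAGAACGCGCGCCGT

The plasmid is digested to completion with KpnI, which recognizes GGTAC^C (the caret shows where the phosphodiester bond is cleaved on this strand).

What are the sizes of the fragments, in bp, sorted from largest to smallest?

KpnI sites (GGTACC) start at positions 22, 78.
KpnI cuts after base 5 of each site (before the last base), so after positions 26, 82.
Circular molecule, 2 cuts → 2 fragments:
  27–82 → 56 bp
  83–276 then 1–26 → 194 + 26 = 220 bp
Sorted largest to smallest: 220, 56 bp.

220, 56 bp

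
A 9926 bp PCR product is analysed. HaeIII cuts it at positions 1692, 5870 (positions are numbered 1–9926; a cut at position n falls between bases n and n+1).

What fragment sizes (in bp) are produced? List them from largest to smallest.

4178, 4056, 1692 bp

Linear molecule, 2 cuts → 3 fragments:
  1692 − 0 = 1692 bp
  5870 − 1692 = 4178 bp
  9926 − 5870 = 4056 bp
Sorted largest to smallest: 4178, 4056, 1692 bp.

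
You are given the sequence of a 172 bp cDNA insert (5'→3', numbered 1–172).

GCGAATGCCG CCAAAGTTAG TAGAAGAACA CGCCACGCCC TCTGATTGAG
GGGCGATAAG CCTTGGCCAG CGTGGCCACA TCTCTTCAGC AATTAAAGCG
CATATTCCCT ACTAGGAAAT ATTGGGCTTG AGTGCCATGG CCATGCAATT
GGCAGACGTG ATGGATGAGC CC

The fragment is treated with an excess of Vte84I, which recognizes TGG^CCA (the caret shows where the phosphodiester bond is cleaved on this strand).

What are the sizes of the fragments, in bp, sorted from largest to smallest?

Vte84I sites (TGGCCA) start at positions 64, 73, 138.
Vte84I cuts after base 3 of each site, so after positions 66, 75, 140.
Linear molecule, 3 cuts → 4 fragments:
  1–66 → 66 bp
  67–75 → 9 bp
  76–140 → 65 bp
  141–172 → 32 bp
Sorted largest to smallest: 66, 65, 32, 9 bp.

66, 65, 32, 9 bp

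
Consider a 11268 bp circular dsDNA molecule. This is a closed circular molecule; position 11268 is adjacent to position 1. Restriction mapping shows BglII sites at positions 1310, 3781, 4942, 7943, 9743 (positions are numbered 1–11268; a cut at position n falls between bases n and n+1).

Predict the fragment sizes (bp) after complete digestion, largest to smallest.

3001, 2835, 2471, 1800, 1161 bp

Circular molecule, 5 cuts → 5 fragments:
  3781 − 1310 = 2471 bp
  4942 − 3781 = 1161 bp
  7943 − 4942 = 3001 bp
  9743 − 7943 = 1800 bp
  wrap: 11268 − 9743 + 1310 = 2835 bp
Sorted largest to smallest: 3001, 2835, 2471, 1800, 1161 bp.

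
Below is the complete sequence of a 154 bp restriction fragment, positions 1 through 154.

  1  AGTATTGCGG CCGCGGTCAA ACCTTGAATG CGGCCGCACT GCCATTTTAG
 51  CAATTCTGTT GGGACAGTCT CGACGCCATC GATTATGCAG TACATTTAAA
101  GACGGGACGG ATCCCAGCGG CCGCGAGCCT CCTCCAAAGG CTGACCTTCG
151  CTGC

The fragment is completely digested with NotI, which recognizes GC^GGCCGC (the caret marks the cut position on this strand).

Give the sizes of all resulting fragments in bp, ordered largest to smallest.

87, 36, 23, 8 bp

NotI sites (GCGGCCGC) start at positions 7, 30, 117.
NotI cuts after base 2 of each site, so after positions 8, 31, 118.
Linear molecule, 3 cuts → 4 fragments:
  1–8 → 8 bp
  9–31 → 23 bp
  32–118 → 87 bp
  119–154 → 36 bp
Sorted largest to smallest: 87, 36, 23, 8 bp.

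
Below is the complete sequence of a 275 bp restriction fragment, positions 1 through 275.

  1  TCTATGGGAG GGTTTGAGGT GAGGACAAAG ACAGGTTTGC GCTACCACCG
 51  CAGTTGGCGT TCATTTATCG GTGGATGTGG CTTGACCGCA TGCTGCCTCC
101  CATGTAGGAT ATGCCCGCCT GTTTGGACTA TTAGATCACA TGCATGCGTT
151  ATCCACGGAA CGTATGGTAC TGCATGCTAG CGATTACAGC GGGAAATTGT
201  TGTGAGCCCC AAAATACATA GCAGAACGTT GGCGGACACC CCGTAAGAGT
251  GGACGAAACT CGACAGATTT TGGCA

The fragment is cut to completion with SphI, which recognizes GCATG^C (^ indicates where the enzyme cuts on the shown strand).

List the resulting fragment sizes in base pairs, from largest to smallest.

SphI sites (GCATGC) start at positions 88, 142, 172.
SphI cuts after base 5 of each site (before the last base), so after positions 92, 146, 176.
Linear molecule, 3 cuts → 4 fragments:
  1–92 → 92 bp
  93–146 → 54 bp
  147–176 → 30 bp
  177–275 → 99 bp
Sorted largest to smallest: 99, 92, 54, 30 bp.

99, 92, 54, 30 bp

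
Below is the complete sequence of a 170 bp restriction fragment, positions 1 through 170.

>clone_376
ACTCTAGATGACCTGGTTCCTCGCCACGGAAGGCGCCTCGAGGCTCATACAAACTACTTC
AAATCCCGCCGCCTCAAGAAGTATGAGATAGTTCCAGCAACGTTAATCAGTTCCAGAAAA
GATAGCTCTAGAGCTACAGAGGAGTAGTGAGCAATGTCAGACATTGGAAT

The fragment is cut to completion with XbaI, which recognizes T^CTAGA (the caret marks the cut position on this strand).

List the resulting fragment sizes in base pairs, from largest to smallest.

124, 43, 3 bp

XbaI sites (TCTAGA) start at positions 3, 127.
XbaI cuts after the first base of each site, so after positions 3, 127.
Linear molecule, 2 cuts → 3 fragments:
  1–3 → 3 bp
  4–127 → 124 bp
  128–170 → 43 bp
Sorted largest to smallest: 124, 43, 3 bp.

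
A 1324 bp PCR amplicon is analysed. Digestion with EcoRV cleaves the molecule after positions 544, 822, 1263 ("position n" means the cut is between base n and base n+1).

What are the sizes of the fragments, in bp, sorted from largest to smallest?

Linear molecule, 3 cuts → 4 fragments:
  544 − 0 = 544 bp
  822 − 544 = 278 bp
  1263 − 822 = 441 bp
  1324 − 1263 = 61 bp
Sorted largest to smallest: 544, 441, 278, 61 bp.

544, 441, 278, 61 bp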